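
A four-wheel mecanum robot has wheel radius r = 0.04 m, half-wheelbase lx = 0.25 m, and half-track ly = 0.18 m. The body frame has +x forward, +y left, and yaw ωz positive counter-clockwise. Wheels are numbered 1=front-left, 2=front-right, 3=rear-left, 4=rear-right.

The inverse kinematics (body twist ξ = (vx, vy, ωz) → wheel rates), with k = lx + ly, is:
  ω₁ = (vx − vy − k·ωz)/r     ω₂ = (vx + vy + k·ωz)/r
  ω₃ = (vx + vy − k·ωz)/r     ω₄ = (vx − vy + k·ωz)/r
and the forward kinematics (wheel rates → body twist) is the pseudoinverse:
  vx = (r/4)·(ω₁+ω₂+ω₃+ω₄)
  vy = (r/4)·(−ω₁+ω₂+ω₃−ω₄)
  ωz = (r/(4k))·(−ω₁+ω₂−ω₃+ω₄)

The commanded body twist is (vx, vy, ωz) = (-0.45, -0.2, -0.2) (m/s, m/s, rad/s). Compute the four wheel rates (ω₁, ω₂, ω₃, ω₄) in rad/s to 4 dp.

k = lx + ly = 0.25 + 0.18 = 0.4300;  k·ωz = 0.4300·-0.2 = -0.0860
ω₁ (FL) = (vx − vy − k·ωz)/r = -0.1640/0.04 = -4.1000
ω₂ (FR) = (vx + vy + k·ωz)/r = -0.7360/0.04 = -18.4000
ω₃ (RL) = (vx + vy − k·ωz)/r = -0.5640/0.04 = -14.1000
ω₄ (RR) = (vx − vy + k·ωz)/r = -0.3360/0.04 = -8.4000

(-4.1000, -18.4000, -14.1000, -8.4000)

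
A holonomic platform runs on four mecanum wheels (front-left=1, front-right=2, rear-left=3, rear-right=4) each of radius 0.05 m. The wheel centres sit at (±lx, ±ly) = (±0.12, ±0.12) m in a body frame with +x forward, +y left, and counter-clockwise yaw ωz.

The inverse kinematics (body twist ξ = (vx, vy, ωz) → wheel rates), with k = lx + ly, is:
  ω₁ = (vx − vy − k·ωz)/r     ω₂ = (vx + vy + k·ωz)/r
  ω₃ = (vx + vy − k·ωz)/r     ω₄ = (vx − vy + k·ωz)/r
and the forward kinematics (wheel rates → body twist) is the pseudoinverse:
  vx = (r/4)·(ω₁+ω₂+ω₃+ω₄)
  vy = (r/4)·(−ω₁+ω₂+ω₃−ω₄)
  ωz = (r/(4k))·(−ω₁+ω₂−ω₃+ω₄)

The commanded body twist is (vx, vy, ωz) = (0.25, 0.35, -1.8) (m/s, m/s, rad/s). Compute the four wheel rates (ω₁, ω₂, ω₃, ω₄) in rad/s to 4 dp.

(6.6400, 3.3600, 20.6400, -10.6400)

k = lx + ly = 0.12 + 0.12 = 0.2400;  k·ωz = 0.2400·-1.8 = -0.4320
ω₁ (FL) = (vx − vy − k·ωz)/r = 0.3320/0.05 = 6.6400
ω₂ (FR) = (vx + vy + k·ωz)/r = 0.1680/0.05 = 3.3600
ω₃ (RL) = (vx + vy − k·ωz)/r = 1.0320/0.05 = 20.6400
ω₄ (RR) = (vx − vy + k·ωz)/r = -0.5320/0.05 = -10.6400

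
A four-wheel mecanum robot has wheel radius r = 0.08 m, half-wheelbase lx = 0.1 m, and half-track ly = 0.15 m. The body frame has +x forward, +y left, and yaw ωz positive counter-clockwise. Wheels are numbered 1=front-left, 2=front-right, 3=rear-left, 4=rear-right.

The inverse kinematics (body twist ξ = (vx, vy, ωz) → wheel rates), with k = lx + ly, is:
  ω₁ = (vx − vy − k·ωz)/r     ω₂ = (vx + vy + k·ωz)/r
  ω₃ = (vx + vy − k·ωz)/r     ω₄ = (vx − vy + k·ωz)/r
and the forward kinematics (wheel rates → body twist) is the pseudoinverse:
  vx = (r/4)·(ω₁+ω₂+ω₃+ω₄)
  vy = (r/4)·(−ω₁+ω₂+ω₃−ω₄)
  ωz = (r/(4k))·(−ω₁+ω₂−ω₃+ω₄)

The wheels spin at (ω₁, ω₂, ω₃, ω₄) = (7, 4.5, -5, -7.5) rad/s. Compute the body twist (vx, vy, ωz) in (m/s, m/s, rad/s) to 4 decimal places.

(-0.0200, 0.0000, -0.4000)

k = lx + ly = 0.1 + 0.15 = 0.2500
ω₁+ω₂+ω₃+ω₄ = -1.0000  →  vx = (0.08/4)·-1.0000 = -0.0200
−ω₁+ω₂+ω₃−ω₄ = 0.0000  →  vy = (0.08/4)·0.0000 = 0.0000
−ω₁+ω₂−ω₃+ω₄ = -5.0000  →  ωz = (0.08/1.0000)·-5.0000 = -0.4000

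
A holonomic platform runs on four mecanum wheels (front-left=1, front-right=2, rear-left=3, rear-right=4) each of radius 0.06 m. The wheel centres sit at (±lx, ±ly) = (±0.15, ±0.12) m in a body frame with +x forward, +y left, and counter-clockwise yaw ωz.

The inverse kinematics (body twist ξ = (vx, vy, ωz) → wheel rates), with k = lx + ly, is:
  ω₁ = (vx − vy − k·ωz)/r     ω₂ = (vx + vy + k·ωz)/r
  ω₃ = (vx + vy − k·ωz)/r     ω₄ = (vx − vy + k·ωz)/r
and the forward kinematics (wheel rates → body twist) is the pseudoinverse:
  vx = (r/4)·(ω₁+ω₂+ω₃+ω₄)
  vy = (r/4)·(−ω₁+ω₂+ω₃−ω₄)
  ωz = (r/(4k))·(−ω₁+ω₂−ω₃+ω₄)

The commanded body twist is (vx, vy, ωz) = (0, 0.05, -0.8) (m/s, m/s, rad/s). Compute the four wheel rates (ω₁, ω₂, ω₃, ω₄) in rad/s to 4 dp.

k = lx + ly = 0.15 + 0.12 = 0.2700;  k·ωz = 0.2700·-0.8 = -0.2160
ω₁ (FL) = (vx − vy − k·ωz)/r = 0.1660/0.06 = 2.7667
ω₂ (FR) = (vx + vy + k·ωz)/r = -0.1660/0.06 = -2.7667
ω₃ (RL) = (vx + vy − k·ωz)/r = 0.2660/0.06 = 4.4333
ω₄ (RR) = (vx − vy + k·ωz)/r = -0.2660/0.06 = -4.4333

(2.7667, -2.7667, 4.4333, -4.4333)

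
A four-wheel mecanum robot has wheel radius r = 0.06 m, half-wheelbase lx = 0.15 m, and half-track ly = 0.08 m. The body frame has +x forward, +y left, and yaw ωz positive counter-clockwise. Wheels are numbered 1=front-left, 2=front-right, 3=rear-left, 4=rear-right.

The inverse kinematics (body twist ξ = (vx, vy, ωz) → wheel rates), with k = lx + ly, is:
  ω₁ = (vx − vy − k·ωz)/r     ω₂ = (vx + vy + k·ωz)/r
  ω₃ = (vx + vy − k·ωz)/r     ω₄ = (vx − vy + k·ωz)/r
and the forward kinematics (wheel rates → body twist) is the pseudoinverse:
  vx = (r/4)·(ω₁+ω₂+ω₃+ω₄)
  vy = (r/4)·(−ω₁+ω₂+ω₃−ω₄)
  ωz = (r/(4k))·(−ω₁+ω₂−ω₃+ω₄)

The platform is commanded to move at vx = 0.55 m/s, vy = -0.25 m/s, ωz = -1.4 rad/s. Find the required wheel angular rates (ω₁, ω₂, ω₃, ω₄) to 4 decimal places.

(18.7000, -0.3667, 10.3667, 7.9667)

k = lx + ly = 0.15 + 0.08 = 0.2300;  k·ωz = 0.2300·-1.4 = -0.3220
ω₁ (FL) = (vx − vy − k·ωz)/r = 1.1220/0.06 = 18.7000
ω₂ (FR) = (vx + vy + k·ωz)/r = -0.0220/0.06 = -0.3667
ω₃ (RL) = (vx + vy − k·ωz)/r = 0.6220/0.06 = 10.3667
ω₄ (RR) = (vx − vy + k·ωz)/r = 0.4780/0.06 = 7.9667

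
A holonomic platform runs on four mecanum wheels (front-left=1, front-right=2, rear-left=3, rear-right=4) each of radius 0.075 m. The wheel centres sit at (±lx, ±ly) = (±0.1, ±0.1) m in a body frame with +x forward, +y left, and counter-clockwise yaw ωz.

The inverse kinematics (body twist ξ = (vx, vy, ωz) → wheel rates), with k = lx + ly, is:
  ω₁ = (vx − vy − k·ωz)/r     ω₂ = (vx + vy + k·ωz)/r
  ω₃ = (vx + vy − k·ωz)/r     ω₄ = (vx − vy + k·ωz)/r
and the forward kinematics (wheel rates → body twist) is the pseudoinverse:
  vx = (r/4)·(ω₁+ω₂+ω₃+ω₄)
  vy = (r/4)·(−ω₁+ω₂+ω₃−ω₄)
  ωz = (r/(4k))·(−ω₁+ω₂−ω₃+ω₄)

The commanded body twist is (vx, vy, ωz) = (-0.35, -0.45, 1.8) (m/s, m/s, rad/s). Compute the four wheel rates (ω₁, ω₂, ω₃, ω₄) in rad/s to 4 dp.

(-3.4667, -5.8667, -15.4667, 6.1333)

k = lx + ly = 0.1 + 0.1 = 0.2000;  k·ωz = 0.2000·1.8 = 0.3600
ω₁ (FL) = (vx − vy − k·ωz)/r = -0.2600/0.075 = -3.4667
ω₂ (FR) = (vx + vy + k·ωz)/r = -0.4400/0.075 = -5.8667
ω₃ (RL) = (vx + vy − k·ωz)/r = -1.1600/0.075 = -15.4667
ω₄ (RR) = (vx − vy + k·ωz)/r = 0.4600/0.075 = 6.1333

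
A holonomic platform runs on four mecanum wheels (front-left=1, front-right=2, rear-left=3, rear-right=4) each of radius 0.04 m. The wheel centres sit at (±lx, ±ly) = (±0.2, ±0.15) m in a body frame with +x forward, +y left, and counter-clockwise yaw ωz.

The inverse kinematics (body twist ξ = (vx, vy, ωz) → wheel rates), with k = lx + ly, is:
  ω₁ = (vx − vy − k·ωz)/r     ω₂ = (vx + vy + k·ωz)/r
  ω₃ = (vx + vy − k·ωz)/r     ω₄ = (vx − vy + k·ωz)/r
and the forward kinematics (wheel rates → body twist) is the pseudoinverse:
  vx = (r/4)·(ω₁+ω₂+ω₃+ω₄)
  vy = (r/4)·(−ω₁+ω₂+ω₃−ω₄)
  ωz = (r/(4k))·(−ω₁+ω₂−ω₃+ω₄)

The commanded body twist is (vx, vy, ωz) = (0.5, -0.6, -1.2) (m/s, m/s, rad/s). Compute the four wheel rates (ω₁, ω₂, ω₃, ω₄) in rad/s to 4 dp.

(38.0000, -13.0000, 8.0000, 17.0000)

k = lx + ly = 0.2 + 0.15 = 0.3500;  k·ωz = 0.3500·-1.2 = -0.4200
ω₁ (FL) = (vx − vy − k·ωz)/r = 1.5200/0.04 = 38.0000
ω₂ (FR) = (vx + vy + k·ωz)/r = -0.5200/0.04 = -13.0000
ω₃ (RL) = (vx + vy − k·ωz)/r = 0.3200/0.04 = 8.0000
ω₄ (RR) = (vx − vy + k·ωz)/r = 0.6800/0.04 = 17.0000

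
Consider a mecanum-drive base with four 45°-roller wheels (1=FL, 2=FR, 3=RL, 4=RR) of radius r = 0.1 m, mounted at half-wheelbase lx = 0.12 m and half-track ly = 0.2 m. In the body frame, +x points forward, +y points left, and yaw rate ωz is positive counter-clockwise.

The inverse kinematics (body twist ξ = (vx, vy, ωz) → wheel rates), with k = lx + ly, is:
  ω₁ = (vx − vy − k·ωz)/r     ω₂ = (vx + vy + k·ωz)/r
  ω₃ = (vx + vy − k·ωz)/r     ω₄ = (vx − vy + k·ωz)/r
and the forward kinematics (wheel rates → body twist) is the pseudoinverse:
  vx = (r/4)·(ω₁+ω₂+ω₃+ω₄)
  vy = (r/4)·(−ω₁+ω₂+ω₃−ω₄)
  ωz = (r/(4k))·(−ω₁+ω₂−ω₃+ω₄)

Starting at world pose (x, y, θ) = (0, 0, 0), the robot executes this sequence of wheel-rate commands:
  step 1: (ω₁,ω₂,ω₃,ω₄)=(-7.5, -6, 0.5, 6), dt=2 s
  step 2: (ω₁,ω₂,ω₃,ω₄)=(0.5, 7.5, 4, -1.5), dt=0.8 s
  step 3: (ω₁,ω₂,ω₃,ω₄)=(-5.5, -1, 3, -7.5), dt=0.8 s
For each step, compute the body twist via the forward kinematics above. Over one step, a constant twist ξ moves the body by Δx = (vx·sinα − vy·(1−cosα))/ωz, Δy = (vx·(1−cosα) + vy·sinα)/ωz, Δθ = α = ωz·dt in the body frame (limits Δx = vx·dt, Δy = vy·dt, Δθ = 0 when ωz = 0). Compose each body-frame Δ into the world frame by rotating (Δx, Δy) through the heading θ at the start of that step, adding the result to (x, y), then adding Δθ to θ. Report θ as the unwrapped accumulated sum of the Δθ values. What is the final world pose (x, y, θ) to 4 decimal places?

(-0.6941, -0.0634, 0.8125)

step 1: ξ=(vx,vy,ωz)=(-0.1750, -0.1000, 0.5469), dt=2.0 → body Δ=(-0.1854, -0.3355, 1.0938) → world pose (-0.1854, -0.3355, 1.0938)
step 2: ξ=(vx,vy,ωz)=(0.2625, 0.3125, 0.1172), dt=0.8 → body Δ=(0.1980, 0.2595, 0.0938) → world pose (-0.3250, -0.0405, 1.1875)
step 3: ξ=(vx,vy,ωz)=(-0.2750, 0.3750, -0.4688), dt=0.8 → body Δ=(-0.1593, 0.3338, -0.3750) → world pose (-0.6941, -0.0634, 0.8125)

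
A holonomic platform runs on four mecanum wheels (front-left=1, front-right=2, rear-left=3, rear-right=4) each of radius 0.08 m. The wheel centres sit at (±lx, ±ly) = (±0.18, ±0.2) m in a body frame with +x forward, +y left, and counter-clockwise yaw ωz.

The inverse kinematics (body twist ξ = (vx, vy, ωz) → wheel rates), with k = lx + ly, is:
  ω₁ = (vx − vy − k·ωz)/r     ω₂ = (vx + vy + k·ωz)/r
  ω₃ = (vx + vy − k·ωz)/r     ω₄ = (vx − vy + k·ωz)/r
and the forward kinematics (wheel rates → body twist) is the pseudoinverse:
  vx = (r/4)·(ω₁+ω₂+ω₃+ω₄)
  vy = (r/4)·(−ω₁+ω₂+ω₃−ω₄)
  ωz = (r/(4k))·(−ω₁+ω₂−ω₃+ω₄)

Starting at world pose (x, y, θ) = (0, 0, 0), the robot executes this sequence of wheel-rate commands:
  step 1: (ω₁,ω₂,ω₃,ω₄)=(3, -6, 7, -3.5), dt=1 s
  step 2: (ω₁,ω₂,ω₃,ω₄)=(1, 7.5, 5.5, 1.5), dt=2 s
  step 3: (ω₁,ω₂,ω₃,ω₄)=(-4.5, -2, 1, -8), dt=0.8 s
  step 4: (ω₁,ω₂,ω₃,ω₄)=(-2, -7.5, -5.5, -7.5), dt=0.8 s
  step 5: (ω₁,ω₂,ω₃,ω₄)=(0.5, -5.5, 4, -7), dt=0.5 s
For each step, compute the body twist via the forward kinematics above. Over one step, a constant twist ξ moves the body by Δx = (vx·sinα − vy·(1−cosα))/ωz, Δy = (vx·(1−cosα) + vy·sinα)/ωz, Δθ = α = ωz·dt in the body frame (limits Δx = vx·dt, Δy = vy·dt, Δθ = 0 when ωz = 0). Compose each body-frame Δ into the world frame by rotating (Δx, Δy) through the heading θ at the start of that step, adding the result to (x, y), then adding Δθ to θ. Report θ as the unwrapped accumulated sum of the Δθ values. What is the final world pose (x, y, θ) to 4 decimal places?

step 1: ξ=(vx,vy,ωz)=(0.0100, 0.0300, -1.0263), dt=1.0 → body Δ=(0.0224, 0.0203, -1.0263) → world pose (0.0224, 0.0203, -1.0263)
step 2: ξ=(vx,vy,ωz)=(0.3100, 0.2100, 0.1316), dt=2.0 → body Δ=(0.5579, 0.4963, 0.2632) → world pose (0.7359, -0.1999, -0.7632)
step 3: ξ=(vx,vy,ωz)=(-0.2700, 0.2300, -0.3421), dt=0.8 → body Δ=(-0.1883, 0.2111, -0.2737) → world pose (0.7458, 0.0828, -1.0368)
step 4: ξ=(vx,vy,ωz)=(-0.4500, -0.0700, -0.3947), dt=0.8 → body Δ=(-0.3628, 0.0013, -0.3158) → world pose (0.5622, 0.3958, -1.3526)
step 5: ξ=(vx,vy,ωz)=(-0.1600, 0.1000, -0.8947), dt=0.5 → body Δ=(-0.0664, 0.0659, -0.4474) → world pose (0.6122, 0.4748, -1.8000)

(0.6122, 0.4748, -1.8000)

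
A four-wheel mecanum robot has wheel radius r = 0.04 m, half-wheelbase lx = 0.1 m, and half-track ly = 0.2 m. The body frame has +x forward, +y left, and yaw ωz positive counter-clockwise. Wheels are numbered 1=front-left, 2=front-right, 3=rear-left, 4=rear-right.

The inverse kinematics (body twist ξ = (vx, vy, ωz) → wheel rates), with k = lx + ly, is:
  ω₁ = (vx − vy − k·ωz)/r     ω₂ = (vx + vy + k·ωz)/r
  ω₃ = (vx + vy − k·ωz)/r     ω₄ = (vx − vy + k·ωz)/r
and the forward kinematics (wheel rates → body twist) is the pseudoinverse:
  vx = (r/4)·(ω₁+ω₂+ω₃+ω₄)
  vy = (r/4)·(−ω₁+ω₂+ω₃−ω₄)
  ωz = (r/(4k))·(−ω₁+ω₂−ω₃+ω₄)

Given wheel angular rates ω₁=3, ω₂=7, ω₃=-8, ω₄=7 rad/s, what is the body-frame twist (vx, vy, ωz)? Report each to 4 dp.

(0.0900, -0.1100, 0.6333)

k = lx + ly = 0.1 + 0.2 = 0.3000
ω₁+ω₂+ω₃+ω₄ = 9.0000  →  vx = (0.04/4)·9.0000 = 0.0900
−ω₁+ω₂+ω₃−ω₄ = -11.0000  →  vy = (0.04/4)·-11.0000 = -0.1100
−ω₁+ω₂−ω₃+ω₄ = 19.0000  →  ωz = (0.04/1.2000)·19.0000 = 0.6333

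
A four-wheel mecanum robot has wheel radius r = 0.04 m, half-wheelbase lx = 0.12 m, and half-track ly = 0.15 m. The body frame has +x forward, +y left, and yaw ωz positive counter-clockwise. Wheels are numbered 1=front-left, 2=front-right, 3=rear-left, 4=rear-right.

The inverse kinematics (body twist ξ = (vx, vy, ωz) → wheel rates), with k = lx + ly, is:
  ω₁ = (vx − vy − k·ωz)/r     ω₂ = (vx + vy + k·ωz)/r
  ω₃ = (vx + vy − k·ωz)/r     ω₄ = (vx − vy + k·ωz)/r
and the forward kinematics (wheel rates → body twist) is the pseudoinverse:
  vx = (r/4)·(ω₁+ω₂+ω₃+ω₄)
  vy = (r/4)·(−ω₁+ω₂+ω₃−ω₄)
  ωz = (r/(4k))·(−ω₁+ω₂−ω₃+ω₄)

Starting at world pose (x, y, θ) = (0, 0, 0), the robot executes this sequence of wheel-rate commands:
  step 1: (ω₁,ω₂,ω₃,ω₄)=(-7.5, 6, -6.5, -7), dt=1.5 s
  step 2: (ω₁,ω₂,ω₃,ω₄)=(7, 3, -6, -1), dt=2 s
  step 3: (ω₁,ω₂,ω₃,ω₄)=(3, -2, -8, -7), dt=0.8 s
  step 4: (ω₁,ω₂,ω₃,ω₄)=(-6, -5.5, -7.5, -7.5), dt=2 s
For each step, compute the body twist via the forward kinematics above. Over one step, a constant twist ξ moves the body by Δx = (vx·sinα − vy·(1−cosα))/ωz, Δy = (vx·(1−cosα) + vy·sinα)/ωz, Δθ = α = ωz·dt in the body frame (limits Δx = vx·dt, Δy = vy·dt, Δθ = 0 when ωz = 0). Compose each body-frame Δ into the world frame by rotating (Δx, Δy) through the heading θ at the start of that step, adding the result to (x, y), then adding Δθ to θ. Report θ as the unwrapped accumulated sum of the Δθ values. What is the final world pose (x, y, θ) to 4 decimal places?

(-0.5748, -0.4178, 0.7148)

step 1: ξ=(vx,vy,ωz)=(-0.1500, 0.1400, 0.4815), dt=1.5 → body Δ=(-0.2785, 0.1144, 0.7222) → world pose (-0.2785, 0.1144, 0.7222)
step 2: ξ=(vx,vy,ωz)=(0.0300, -0.0900, 0.0370), dt=2.0 → body Δ=(0.0666, -0.1776, 0.0741) → world pose (-0.1111, 0.0252, 0.7963)
step 3: ξ=(vx,vy,ωz)=(-0.1400, -0.0600, -0.1481), dt=0.8 → body Δ=(-0.1146, -0.0413, -0.1185) → world pose (-0.1618, -0.0856, 0.6778)
step 4: ξ=(vx,vy,ωz)=(-0.2650, 0.0050, 0.0185), dt=2.0 → body Δ=(-0.5301, 0.0002, 0.0370) → world pose (-0.5748, -0.4178, 0.7148)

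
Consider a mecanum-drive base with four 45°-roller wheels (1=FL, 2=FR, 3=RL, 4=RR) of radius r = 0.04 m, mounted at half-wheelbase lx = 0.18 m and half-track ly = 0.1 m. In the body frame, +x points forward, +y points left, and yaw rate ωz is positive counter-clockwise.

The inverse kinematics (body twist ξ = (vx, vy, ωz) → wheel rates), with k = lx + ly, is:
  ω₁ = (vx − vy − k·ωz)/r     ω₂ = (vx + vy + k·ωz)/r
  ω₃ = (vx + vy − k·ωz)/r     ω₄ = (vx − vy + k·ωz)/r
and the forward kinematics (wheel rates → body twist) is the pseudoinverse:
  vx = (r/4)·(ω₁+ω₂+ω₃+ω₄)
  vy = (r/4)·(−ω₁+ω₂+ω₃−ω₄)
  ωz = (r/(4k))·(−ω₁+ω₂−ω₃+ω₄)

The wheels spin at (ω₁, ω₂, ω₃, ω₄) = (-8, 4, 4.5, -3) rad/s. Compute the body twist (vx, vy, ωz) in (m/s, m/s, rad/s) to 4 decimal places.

(-0.0250, 0.1950, 0.1607)

k = lx + ly = 0.18 + 0.1 = 0.2800
ω₁+ω₂+ω₃+ω₄ = -2.5000  →  vx = (0.04/4)·-2.5000 = -0.0250
−ω₁+ω₂+ω₃−ω₄ = 19.5000  →  vy = (0.04/4)·19.5000 = 0.1950
−ω₁+ω₂−ω₃+ω₄ = 4.5000  →  ωz = (0.04/1.1200)·4.5000 = 0.1607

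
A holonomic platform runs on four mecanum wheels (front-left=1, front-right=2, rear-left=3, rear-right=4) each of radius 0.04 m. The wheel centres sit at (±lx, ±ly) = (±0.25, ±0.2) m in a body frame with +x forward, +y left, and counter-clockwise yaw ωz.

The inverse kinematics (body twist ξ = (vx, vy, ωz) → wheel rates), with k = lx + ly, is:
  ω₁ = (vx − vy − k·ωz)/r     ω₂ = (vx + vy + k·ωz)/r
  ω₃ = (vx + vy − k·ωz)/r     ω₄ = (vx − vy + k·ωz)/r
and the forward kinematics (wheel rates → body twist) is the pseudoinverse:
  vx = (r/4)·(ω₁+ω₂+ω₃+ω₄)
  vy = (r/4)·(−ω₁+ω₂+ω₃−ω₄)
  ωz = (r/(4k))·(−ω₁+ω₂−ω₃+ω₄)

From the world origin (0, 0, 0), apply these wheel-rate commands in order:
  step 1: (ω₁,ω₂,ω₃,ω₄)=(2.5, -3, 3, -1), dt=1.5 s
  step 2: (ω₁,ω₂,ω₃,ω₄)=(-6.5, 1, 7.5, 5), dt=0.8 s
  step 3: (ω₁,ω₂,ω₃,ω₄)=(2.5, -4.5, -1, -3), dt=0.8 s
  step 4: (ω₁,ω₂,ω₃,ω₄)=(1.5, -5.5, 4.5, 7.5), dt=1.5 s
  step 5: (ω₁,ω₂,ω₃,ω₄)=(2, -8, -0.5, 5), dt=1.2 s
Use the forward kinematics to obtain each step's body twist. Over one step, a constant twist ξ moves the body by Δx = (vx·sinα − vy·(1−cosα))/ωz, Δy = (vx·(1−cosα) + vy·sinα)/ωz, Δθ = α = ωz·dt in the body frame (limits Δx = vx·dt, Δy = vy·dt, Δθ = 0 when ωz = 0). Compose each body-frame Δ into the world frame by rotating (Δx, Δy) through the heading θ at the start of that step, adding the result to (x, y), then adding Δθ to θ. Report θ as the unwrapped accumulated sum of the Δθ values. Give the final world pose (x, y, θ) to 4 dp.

(-0.0389, -0.3200, -0.6411)

step 1: ξ=(vx,vy,ωz)=(0.0150, -0.0150, -0.2111), dt=1.5 → body Δ=(0.0186, -0.0257, -0.3167) → world pose (0.0186, -0.0257, -0.3167)
step 2: ξ=(vx,vy,ωz)=(0.0700, 0.1000, 0.1111), dt=0.8 → body Δ=(0.0524, 0.0824, 0.0889) → world pose (0.0940, 0.0363, -0.2278)
step 3: ξ=(vx,vy,ωz)=(-0.0600, -0.0500, -0.2000), dt=0.8 → body Δ=(-0.0510, -0.0360, -0.1600) → world pose (0.0362, 0.0128, -0.3878)
step 4: ξ=(vx,vy,ωz)=(0.0800, -0.1000, -0.0889), dt=1.5 → body Δ=(0.1097, -0.1575, -0.1333) → world pose (0.0782, -0.1745, -0.5211)
step 5: ξ=(vx,vy,ωz)=(-0.0150, -0.1550, -0.1000), dt=1.2 → body Δ=(-0.0291, -0.1845, -0.1200) → world pose (-0.0389, -0.3200, -0.6411)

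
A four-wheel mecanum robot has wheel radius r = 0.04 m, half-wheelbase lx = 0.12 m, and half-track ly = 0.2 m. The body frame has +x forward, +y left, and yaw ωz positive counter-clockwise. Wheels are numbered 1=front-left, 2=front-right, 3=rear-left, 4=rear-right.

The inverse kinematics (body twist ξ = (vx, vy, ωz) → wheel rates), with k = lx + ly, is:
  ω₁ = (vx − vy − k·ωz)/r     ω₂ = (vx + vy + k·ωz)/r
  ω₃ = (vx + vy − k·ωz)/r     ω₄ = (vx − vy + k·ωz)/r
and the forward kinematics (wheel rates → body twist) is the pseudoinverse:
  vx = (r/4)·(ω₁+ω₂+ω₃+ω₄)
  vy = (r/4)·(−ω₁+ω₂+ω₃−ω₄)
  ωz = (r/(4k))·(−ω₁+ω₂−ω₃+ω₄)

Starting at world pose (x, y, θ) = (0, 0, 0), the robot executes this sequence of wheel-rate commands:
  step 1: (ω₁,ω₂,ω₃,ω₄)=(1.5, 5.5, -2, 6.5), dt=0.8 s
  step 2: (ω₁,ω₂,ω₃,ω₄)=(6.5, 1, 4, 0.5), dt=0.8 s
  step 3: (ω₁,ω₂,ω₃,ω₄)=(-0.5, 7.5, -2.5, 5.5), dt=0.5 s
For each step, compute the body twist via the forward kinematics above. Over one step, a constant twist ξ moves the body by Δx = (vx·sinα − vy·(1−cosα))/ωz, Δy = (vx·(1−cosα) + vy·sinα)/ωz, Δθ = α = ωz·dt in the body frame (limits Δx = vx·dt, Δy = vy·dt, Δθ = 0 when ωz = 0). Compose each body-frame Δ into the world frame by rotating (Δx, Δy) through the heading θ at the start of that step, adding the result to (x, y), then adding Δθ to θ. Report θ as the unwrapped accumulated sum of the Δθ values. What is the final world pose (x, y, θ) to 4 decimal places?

(0.2419, -0.0073, 0.3375)

step 1: ξ=(vx,vy,ωz)=(0.1150, -0.0450, 0.3906), dt=0.8 → body Δ=(0.0961, -0.0212, 0.3125) → world pose (0.0961, -0.0212, 0.3125)
step 2: ξ=(vx,vy,ωz)=(0.1200, -0.0200, -0.2812), dt=0.8 → body Δ=(0.0934, -0.0266, -0.2250) → world pose (0.1931, -0.0178, 0.0875)
step 3: ξ=(vx,vy,ωz)=(0.1000, 0.0000, 0.5000), dt=0.5 → body Δ=(0.0495, 0.0062, 0.2500) → world pose (0.2419, -0.0073, 0.3375)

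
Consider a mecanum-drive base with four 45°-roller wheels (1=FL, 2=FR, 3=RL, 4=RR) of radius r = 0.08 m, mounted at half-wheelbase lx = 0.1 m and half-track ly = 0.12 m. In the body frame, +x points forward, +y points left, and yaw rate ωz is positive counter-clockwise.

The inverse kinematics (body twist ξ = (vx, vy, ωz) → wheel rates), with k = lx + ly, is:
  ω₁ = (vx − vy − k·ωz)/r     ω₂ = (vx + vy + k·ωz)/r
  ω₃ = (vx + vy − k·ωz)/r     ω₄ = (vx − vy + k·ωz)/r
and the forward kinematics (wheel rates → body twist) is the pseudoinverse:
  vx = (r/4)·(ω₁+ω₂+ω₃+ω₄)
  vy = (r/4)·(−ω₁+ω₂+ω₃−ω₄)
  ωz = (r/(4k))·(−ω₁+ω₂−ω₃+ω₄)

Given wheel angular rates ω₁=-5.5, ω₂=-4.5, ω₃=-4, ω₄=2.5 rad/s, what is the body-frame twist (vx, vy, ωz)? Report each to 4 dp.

(-0.2300, -0.1100, 0.6818)

k = lx + ly = 0.1 + 0.12 = 0.2200
ω₁+ω₂+ω₃+ω₄ = -11.5000  →  vx = (0.08/4)·-11.5000 = -0.2300
−ω₁+ω₂+ω₃−ω₄ = -5.5000  →  vy = (0.08/4)·-5.5000 = -0.1100
−ω₁+ω₂−ω₃+ω₄ = 7.5000  →  ωz = (0.08/0.8800)·7.5000 = 0.6818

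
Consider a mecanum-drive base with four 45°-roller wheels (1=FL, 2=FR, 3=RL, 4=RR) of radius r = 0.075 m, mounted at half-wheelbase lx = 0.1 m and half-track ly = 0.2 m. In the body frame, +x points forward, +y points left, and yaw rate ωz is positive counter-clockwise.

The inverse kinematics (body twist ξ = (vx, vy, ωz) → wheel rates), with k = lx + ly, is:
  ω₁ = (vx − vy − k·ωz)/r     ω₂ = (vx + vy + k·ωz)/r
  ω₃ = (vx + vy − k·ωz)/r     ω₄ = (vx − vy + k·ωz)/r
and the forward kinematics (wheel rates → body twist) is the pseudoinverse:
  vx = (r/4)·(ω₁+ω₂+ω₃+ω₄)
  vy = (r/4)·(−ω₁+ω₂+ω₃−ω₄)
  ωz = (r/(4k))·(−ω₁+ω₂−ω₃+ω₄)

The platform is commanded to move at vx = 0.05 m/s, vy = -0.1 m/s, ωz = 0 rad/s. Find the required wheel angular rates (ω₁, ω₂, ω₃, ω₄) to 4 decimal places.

k = lx + ly = 0.1 + 0.2 = 0.3000;  k·ωz = 0.3000·0 = 0.0000
ω₁ (FL) = (vx − vy − k·ωz)/r = 0.1500/0.075 = 2.0000
ω₂ (FR) = (vx + vy + k·ωz)/r = -0.0500/0.075 = -0.6667
ω₃ (RL) = (vx + vy − k·ωz)/r = -0.0500/0.075 = -0.6667
ω₄ (RR) = (vx − vy + k·ωz)/r = 0.1500/0.075 = 2.0000

(2.0000, -0.6667, -0.6667, 2.0000)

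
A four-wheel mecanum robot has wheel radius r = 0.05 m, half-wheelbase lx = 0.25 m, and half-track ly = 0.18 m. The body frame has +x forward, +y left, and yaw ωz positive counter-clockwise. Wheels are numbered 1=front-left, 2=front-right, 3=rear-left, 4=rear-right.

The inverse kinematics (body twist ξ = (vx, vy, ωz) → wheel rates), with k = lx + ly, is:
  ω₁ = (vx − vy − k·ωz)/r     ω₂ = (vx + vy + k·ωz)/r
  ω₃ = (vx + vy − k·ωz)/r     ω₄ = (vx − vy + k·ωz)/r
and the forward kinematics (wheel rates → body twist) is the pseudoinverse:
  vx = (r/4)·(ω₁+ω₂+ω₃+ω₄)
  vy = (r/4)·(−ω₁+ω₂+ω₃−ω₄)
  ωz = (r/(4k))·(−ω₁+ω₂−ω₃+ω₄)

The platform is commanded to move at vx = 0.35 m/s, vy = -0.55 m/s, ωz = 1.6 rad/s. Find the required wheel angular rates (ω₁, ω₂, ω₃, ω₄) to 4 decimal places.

(4.2400, 9.7600, -17.7600, 31.7600)

k = lx + ly = 0.25 + 0.18 = 0.4300;  k·ωz = 0.4300·1.6 = 0.6880
ω₁ (FL) = (vx − vy − k·ωz)/r = 0.2120/0.05 = 4.2400
ω₂ (FR) = (vx + vy + k·ωz)/r = 0.4880/0.05 = 9.7600
ω₃ (RL) = (vx + vy − k·ωz)/r = -0.8880/0.05 = -17.7600
ω₄ (RR) = (vx − vy + k·ωz)/r = 1.5880/0.05 = 31.7600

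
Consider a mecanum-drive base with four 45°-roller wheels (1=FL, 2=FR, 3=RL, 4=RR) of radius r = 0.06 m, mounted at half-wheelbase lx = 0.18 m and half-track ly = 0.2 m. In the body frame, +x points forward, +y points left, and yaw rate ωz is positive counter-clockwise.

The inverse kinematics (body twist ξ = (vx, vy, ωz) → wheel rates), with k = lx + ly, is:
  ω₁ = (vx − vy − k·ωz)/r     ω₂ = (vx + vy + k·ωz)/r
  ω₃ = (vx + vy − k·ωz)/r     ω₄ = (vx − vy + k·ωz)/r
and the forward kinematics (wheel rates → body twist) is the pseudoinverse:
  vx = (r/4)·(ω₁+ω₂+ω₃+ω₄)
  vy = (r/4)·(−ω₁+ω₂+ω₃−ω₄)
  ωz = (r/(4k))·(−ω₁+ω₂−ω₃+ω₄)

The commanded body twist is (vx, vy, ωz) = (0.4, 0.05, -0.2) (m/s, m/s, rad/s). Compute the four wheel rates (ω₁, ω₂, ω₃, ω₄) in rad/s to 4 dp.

k = lx + ly = 0.18 + 0.2 = 0.3800;  k·ωz = 0.3800·-0.2 = -0.0760
ω₁ (FL) = (vx − vy − k·ωz)/r = 0.4260/0.06 = 7.1000
ω₂ (FR) = (vx + vy + k·ωz)/r = 0.3740/0.06 = 6.2333
ω₃ (RL) = (vx + vy − k·ωz)/r = 0.5260/0.06 = 8.7667
ω₄ (RR) = (vx − vy + k·ωz)/r = 0.2740/0.06 = 4.5667

(7.1000, 6.2333, 8.7667, 4.5667)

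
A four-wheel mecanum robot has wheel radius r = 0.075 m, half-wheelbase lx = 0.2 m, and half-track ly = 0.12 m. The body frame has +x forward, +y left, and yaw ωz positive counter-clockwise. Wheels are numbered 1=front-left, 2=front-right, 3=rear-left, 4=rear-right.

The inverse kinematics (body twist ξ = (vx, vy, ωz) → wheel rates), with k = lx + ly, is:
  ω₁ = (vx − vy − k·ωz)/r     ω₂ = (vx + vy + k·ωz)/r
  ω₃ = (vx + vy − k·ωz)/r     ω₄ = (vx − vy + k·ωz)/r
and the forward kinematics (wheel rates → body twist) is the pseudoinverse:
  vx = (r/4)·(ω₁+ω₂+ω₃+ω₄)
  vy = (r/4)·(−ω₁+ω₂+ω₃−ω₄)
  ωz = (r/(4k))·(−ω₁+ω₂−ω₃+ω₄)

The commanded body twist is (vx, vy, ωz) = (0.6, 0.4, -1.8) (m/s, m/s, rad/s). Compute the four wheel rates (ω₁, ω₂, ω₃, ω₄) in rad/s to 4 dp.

k = lx + ly = 0.2 + 0.12 = 0.3200;  k·ωz = 0.3200·-1.8 = -0.5760
ω₁ (FL) = (vx − vy − k·ωz)/r = 0.7760/0.075 = 10.3467
ω₂ (FR) = (vx + vy + k·ωz)/r = 0.4240/0.075 = 5.6533
ω₃ (RL) = (vx + vy − k·ωz)/r = 1.5760/0.075 = 21.0133
ω₄ (RR) = (vx − vy + k·ωz)/r = -0.3760/0.075 = -5.0133

(10.3467, 5.6533, 21.0133, -5.0133)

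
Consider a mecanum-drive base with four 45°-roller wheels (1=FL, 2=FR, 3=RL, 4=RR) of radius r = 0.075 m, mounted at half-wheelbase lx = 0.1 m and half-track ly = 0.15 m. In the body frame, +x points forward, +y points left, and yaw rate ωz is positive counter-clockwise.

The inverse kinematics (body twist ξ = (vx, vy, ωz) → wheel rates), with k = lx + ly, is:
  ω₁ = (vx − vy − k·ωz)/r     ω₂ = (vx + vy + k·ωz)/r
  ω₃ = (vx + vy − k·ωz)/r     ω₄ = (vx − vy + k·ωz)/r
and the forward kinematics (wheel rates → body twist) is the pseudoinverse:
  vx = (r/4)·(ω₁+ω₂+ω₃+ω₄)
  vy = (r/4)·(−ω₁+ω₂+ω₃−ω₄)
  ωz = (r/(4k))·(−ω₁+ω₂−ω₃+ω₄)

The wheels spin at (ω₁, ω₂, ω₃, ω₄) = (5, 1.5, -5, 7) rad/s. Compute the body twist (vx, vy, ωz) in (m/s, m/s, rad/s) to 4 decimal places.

(0.1594, -0.2906, 0.6375)

k = lx + ly = 0.1 + 0.15 = 0.2500
ω₁+ω₂+ω₃+ω₄ = 8.5000  →  vx = (0.075/4)·8.5000 = 0.1594
−ω₁+ω₂+ω₃−ω₄ = -15.5000  →  vy = (0.075/4)·-15.5000 = -0.2906
−ω₁+ω₂−ω₃+ω₄ = 8.5000  →  ωz = (0.075/1.0000)·8.5000 = 0.6375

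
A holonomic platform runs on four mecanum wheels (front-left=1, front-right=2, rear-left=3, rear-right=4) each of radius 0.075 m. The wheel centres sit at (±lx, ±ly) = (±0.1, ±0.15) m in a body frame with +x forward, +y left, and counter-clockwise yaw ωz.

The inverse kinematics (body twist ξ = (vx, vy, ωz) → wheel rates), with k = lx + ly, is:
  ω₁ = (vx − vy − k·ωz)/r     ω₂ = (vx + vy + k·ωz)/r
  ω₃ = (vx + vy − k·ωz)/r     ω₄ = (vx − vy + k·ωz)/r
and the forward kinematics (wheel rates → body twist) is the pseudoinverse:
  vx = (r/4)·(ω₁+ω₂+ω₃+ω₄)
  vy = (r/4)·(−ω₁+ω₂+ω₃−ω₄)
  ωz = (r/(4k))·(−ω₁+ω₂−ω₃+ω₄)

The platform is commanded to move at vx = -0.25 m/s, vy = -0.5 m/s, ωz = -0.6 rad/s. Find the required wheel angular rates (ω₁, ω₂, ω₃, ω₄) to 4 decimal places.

k = lx + ly = 0.1 + 0.15 = 0.2500;  k·ωz = 0.2500·-0.6 = -0.1500
ω₁ (FL) = (vx − vy − k·ωz)/r = 0.4000/0.075 = 5.3333
ω₂ (FR) = (vx + vy + k·ωz)/r = -0.9000/0.075 = -12.0000
ω₃ (RL) = (vx + vy − k·ωz)/r = -0.6000/0.075 = -8.0000
ω₄ (RR) = (vx − vy + k·ωz)/r = 0.1000/0.075 = 1.3333

(5.3333, -12.0000, -8.0000, 1.3333)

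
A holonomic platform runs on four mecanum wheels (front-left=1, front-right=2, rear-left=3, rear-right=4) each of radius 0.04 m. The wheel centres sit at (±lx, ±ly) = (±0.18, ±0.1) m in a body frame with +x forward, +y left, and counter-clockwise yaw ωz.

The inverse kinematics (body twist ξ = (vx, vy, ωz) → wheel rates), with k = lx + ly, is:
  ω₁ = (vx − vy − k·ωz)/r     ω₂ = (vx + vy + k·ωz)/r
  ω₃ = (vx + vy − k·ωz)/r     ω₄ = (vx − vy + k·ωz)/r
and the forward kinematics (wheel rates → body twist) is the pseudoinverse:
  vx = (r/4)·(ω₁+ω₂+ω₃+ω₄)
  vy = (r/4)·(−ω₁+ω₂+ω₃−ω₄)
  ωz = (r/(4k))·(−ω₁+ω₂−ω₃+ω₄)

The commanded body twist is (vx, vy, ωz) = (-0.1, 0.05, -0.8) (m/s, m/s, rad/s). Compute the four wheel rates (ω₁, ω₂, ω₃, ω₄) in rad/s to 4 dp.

(1.8500, -6.8500, 4.3500, -9.3500)

k = lx + ly = 0.18 + 0.1 = 0.2800;  k·ωz = 0.2800·-0.8 = -0.2240
ω₁ (FL) = (vx − vy − k·ωz)/r = 0.0740/0.04 = 1.8500
ω₂ (FR) = (vx + vy + k·ωz)/r = -0.2740/0.04 = -6.8500
ω₃ (RL) = (vx + vy − k·ωz)/r = 0.1740/0.04 = 4.3500
ω₄ (RR) = (vx − vy + k·ωz)/r = -0.3740/0.04 = -9.3500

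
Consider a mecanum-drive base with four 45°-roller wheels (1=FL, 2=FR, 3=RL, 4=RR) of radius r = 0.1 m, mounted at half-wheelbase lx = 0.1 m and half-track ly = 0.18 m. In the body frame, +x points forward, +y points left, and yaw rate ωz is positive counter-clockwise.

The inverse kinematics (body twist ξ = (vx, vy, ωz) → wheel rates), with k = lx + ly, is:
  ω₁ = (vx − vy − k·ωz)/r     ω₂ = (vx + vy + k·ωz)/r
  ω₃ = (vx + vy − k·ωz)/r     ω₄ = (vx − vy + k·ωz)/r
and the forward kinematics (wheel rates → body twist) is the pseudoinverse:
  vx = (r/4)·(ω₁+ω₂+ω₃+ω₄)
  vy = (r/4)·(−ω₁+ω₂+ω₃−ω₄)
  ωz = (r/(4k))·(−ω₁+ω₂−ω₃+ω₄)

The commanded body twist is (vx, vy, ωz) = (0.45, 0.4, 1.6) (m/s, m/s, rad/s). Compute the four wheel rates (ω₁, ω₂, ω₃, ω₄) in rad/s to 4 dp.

k = lx + ly = 0.1 + 0.18 = 0.2800;  k·ωz = 0.2800·1.6 = 0.4480
ω₁ (FL) = (vx − vy − k·ωz)/r = -0.3980/0.1 = -3.9800
ω₂ (FR) = (vx + vy + k·ωz)/r = 1.2980/0.1 = 12.9800
ω₃ (RL) = (vx + vy − k·ωz)/r = 0.4020/0.1 = 4.0200
ω₄ (RR) = (vx − vy + k·ωz)/r = 0.4980/0.1 = 4.9800

(-3.9800, 12.9800, 4.0200, 4.9800)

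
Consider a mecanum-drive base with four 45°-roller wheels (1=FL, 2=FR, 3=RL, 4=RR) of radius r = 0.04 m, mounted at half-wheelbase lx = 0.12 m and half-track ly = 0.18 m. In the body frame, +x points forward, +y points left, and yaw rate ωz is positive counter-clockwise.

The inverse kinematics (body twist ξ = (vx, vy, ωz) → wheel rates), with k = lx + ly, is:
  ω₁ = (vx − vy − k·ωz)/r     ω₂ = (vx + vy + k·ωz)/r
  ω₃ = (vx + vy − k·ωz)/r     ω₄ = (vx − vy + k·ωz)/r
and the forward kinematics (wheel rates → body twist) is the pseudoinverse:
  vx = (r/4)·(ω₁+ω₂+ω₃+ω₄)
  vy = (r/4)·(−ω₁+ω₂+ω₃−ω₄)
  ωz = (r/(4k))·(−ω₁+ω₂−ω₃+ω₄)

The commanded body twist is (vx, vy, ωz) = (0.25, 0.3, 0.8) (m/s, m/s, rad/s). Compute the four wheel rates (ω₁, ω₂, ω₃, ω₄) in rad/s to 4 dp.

(-7.2500, 19.7500, 7.7500, 4.7500)

k = lx + ly = 0.12 + 0.18 = 0.3000;  k·ωz = 0.3000·0.8 = 0.2400
ω₁ (FL) = (vx − vy − k·ωz)/r = -0.2900/0.04 = -7.2500
ω₂ (FR) = (vx + vy + k·ωz)/r = 0.7900/0.04 = 19.7500
ω₃ (RL) = (vx + vy − k·ωz)/r = 0.3100/0.04 = 7.7500
ω₄ (RR) = (vx − vy + k·ωz)/r = 0.1900/0.04 = 4.7500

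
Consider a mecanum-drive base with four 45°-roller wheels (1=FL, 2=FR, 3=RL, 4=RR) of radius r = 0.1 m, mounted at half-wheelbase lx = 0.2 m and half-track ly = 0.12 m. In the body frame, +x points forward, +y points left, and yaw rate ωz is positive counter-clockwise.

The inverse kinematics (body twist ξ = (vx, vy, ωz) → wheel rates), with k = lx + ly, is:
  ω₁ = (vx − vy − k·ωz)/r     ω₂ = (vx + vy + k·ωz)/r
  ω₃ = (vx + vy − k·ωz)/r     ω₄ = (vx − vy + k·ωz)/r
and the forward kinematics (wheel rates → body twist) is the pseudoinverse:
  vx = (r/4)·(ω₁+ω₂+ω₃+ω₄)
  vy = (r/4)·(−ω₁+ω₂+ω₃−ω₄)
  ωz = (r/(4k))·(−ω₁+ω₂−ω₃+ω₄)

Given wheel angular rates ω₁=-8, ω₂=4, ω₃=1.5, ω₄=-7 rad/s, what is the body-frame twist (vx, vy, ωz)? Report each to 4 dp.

(-0.2375, 0.5125, 0.2734)

k = lx + ly = 0.2 + 0.12 = 0.3200
ω₁+ω₂+ω₃+ω₄ = -9.5000  →  vx = (0.1/4)·-9.5000 = -0.2375
−ω₁+ω₂+ω₃−ω₄ = 20.5000  →  vy = (0.1/4)·20.5000 = 0.5125
−ω₁+ω₂−ω₃+ω₄ = 3.5000  →  ωz = (0.1/1.2800)·3.5000 = 0.2734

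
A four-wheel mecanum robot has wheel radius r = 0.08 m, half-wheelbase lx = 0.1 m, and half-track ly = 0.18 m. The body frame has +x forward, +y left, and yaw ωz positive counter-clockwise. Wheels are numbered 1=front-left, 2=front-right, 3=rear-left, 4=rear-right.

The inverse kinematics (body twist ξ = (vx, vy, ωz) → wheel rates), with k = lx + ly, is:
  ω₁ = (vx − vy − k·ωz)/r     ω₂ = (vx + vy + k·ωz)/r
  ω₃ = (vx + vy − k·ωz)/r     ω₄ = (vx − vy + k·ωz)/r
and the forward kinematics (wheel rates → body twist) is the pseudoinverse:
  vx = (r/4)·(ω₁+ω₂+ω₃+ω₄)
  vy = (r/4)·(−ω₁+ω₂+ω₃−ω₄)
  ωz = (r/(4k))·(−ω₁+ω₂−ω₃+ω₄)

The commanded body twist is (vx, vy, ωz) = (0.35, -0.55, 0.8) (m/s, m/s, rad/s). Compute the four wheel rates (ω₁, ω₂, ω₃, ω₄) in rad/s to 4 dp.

(8.4500, 0.3000, -5.3000, 14.0500)

k = lx + ly = 0.1 + 0.18 = 0.2800;  k·ωz = 0.2800·0.8 = 0.2240
ω₁ (FL) = (vx − vy − k·ωz)/r = 0.6760/0.08 = 8.4500
ω₂ (FR) = (vx + vy + k·ωz)/r = 0.0240/0.08 = 0.3000
ω₃ (RL) = (vx + vy − k·ωz)/r = -0.4240/0.08 = -5.3000
ω₄ (RR) = (vx − vy + k·ωz)/r = 1.1240/0.08 = 14.0500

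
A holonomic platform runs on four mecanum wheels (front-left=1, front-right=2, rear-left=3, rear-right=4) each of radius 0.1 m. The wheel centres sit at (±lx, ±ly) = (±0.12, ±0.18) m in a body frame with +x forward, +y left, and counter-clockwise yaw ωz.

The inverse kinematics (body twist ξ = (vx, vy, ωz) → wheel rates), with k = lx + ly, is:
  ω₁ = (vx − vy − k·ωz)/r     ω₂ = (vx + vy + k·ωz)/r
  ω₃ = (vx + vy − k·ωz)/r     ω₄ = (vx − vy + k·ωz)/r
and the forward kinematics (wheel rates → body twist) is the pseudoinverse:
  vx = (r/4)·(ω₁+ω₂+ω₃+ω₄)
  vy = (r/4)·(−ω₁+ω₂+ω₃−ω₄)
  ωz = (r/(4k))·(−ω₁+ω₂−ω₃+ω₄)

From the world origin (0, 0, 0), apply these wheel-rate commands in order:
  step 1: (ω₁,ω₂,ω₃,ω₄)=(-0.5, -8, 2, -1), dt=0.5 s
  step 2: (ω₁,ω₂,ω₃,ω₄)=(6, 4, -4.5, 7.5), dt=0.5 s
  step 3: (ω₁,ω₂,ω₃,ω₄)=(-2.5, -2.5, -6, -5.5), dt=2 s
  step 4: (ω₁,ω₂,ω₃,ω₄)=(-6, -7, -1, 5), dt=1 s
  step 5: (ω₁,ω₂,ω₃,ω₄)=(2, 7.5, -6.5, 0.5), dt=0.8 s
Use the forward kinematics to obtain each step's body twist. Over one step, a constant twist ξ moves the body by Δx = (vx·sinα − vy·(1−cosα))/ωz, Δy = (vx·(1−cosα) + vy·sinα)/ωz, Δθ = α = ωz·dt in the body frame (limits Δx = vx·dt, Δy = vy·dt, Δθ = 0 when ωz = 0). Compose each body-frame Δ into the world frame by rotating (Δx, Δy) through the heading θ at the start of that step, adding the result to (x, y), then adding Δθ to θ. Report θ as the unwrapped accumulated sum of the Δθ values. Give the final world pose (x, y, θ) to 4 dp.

(-0.9128, -0.4746, 1.3125)

step 1: ξ=(vx,vy,ωz)=(-0.1875, -0.1125, -0.8750), dt=0.5 → body Δ=(-0.1029, -0.0343, -0.4375) → world pose (-0.1029, -0.0343, -0.4375)
step 2: ξ=(vx,vy,ωz)=(0.3250, -0.3500, 0.8333), dt=0.5 → body Δ=(0.1938, -0.1366, 0.4167) → world pose (0.0147, -0.2401, -0.0208)
step 3: ξ=(vx,vy,ωz)=(-0.4125, -0.0125, 0.0417), dt=2.0 → body Δ=(-0.8230, -0.0593, 0.0833) → world pose (-0.8093, -0.2823, 0.0625)
step 4: ξ=(vx,vy,ωz)=(-0.2250, -0.1750, 0.4167), dt=1.0 → body Δ=(-0.1826, -0.2162, 0.4167) → world pose (-0.9781, -0.5095, 0.4792)
step 5: ξ=(vx,vy,ωz)=(0.0875, -0.0375, 1.0417), dt=0.8 → body Δ=(0.0740, 0.0009, 0.8333) → world pose (-0.9128, -0.4746, 1.3125)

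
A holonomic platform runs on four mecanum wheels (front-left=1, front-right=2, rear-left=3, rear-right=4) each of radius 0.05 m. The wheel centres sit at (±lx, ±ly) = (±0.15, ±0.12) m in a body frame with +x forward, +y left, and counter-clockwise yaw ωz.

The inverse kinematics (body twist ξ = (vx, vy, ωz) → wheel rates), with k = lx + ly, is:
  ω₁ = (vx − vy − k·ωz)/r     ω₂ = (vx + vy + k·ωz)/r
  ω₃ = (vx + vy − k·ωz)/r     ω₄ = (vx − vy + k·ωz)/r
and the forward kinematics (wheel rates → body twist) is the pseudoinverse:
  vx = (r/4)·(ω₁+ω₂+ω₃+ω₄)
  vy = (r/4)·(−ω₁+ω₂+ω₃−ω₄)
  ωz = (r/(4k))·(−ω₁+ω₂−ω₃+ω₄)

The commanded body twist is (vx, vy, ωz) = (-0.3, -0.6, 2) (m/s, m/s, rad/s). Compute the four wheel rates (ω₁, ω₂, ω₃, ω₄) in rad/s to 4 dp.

(-4.8000, -7.2000, -28.8000, 16.8000)

k = lx + ly = 0.15 + 0.12 = 0.2700;  k·ωz = 0.2700·2 = 0.5400
ω₁ (FL) = (vx − vy − k·ωz)/r = -0.2400/0.05 = -4.8000
ω₂ (FR) = (vx + vy + k·ωz)/r = -0.3600/0.05 = -7.2000
ω₃ (RL) = (vx + vy − k·ωz)/r = -1.4400/0.05 = -28.8000
ω₄ (RR) = (vx − vy + k·ωz)/r = 0.8400/0.05 = 16.8000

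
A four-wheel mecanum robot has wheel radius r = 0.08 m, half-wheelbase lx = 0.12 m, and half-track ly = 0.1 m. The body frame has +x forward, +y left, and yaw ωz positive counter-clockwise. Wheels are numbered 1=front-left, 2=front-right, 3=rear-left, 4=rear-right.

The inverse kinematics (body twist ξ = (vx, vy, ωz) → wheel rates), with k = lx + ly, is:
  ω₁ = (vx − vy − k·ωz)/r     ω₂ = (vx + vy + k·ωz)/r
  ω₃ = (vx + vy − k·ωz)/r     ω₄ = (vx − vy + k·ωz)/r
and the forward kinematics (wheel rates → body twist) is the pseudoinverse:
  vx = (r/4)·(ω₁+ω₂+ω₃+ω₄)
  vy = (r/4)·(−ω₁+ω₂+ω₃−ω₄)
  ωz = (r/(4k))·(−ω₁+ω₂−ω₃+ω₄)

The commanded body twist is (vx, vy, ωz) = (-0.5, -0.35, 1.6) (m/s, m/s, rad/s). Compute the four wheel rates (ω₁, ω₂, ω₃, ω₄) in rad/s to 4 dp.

(-6.2750, -6.2250, -15.0250, 2.5250)

k = lx + ly = 0.12 + 0.1 = 0.2200;  k·ωz = 0.2200·1.6 = 0.3520
ω₁ (FL) = (vx − vy − k·ωz)/r = -0.5020/0.08 = -6.2750
ω₂ (FR) = (vx + vy + k·ωz)/r = -0.4980/0.08 = -6.2250
ω₃ (RL) = (vx + vy − k·ωz)/r = -1.2020/0.08 = -15.0250
ω₄ (RR) = (vx − vy + k·ωz)/r = 0.2020/0.08 = 2.5250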